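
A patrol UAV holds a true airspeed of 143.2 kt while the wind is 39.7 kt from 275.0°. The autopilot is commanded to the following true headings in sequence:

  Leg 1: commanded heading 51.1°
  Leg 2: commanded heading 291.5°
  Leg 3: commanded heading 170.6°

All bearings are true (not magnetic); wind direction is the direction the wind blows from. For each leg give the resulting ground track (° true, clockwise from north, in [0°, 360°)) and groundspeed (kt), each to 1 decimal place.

Leg 1: heading 51.1°; drift +9.1° → track 60.2°, groundspeed 174.0 kt
Leg 2: heading 291.5°; drift +6.1° → track 297.6°, groundspeed 105.7 kt
Leg 3: heading 170.6°; drift -14.1° → track 156.5°, groundspeed 157.8 kt

Leg 1: track=60.2°, groundspeed=174.0 kt
Leg 2: track=297.6°, groundspeed=105.7 kt
Leg 3: track=156.5°, groundspeed=157.8 kt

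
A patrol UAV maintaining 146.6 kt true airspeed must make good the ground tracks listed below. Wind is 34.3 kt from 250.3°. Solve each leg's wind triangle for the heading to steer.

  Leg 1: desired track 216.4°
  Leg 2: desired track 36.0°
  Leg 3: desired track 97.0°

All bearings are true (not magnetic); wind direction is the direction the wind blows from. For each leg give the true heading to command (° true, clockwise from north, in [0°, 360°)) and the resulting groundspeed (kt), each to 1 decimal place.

Leg 1: heading=223.9°, groundspeed=116.9 kt
Leg 2: heading=28.4°, groundspeed=173.7 kt
Leg 3: heading=103.0°, groundspeed=176.4 kt

Leg 1: desired track 216.4°; wind correction +7.5° → command heading 223.9°, groundspeed 116.9 kt
Leg 2: desired track 36.0°; wind correction -7.6° → command heading 28.4°, groundspeed 173.7 kt
Leg 3: desired track 97.0°; wind correction +6.0° → command heading 103.0°, groundspeed 176.4 kt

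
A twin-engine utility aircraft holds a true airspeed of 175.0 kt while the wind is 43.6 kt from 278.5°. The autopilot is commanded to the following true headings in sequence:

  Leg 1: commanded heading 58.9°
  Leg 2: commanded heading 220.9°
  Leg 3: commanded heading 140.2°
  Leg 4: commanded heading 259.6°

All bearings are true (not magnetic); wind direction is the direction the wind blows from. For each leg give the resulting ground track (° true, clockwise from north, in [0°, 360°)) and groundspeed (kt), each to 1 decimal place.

Leg 1: heading 58.9°; drift +7.6° → track 66.5°, groundspeed 210.4 kt
Leg 2: heading 220.9°; drift -13.6° → track 207.3°, groundspeed 156.0 kt
Leg 3: heading 140.2°; drift -8.0° → track 132.2°, groundspeed 209.6 kt
Leg 4: heading 259.6°; drift -6.0° → track 253.6°, groundspeed 134.5 kt

Leg 1: track=66.5°, groundspeed=210.4 kt
Leg 2: track=207.3°, groundspeed=156.0 kt
Leg 3: track=132.2°, groundspeed=209.6 kt
Leg 4: track=253.6°, groundspeed=134.5 kt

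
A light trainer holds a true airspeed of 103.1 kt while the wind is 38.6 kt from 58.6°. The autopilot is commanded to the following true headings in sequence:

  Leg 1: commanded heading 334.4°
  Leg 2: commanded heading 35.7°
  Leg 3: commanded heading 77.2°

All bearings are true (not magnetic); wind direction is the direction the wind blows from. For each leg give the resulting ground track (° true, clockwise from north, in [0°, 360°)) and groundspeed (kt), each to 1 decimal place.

Leg 1: heading 334.4°; drift -21.2° → track 313.2°, groundspeed 106.4 kt
Leg 2: heading 35.7°; drift -12.5° → track 23.2°, groundspeed 69.2 kt
Leg 3: heading 77.2°; drift +10.5° → track 87.7°, groundspeed 67.6 kt

Leg 1: track=313.2°, groundspeed=106.4 kt
Leg 2: track=23.2°, groundspeed=69.2 kt
Leg 3: track=87.7°, groundspeed=67.6 kt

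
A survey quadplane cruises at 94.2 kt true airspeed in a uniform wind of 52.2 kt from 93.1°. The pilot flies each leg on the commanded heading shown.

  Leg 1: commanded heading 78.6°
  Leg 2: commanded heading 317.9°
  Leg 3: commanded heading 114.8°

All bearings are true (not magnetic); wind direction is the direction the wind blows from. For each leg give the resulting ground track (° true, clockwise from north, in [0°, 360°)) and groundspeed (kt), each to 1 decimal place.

Leg 1: track=61.9°, groundspeed=45.6 kt
Leg 2: track=302.2°, groundspeed=136.3 kt
Leg 3: track=137.7°, groundspeed=49.6 kt

Leg 1: heading 78.6°; drift -16.7° → track 61.9°, groundspeed 45.6 kt
Leg 2: heading 317.9°; drift -15.7° → track 302.2°, groundspeed 136.3 kt
Leg 3: heading 114.8°; drift +22.9° → track 137.7°, groundspeed 49.6 kt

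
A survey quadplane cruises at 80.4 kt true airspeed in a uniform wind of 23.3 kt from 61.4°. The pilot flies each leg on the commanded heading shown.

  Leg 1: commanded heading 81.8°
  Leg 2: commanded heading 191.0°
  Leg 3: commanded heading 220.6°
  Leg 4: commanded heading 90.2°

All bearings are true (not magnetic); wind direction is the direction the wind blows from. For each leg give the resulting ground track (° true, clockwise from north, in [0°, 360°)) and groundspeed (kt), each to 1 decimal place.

Leg 1: track=89.7°, groundspeed=59.1 kt
Leg 2: track=201.7°, groundspeed=96.9 kt
Leg 3: track=225.2°, groundspeed=102.5 kt
Leg 4: track=100.8°, groundspeed=61.0 kt

Leg 1: heading 81.8°; drift +7.9° → track 89.7°, groundspeed 59.1 kt
Leg 2: heading 191.0°; drift +10.7° → track 201.7°, groundspeed 96.9 kt
Leg 3: heading 220.6°; drift +4.6° → track 225.2°, groundspeed 102.5 kt
Leg 4: heading 90.2°; drift +10.6° → track 100.8°, groundspeed 61.0 kt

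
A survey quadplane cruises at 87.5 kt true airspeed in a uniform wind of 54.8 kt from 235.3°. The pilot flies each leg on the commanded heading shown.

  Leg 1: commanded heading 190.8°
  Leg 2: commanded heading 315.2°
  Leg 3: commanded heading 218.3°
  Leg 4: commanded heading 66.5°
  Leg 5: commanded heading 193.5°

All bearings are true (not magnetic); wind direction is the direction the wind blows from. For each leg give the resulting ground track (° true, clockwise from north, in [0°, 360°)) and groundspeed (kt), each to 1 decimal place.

Leg 1: heading 190.8°; drift -38.4° → track 152.4°, groundspeed 61.8 kt
Leg 2: heading 315.2°; drift +34.7° → track 349.9°, groundspeed 94.7 kt
Leg 3: heading 218.3°; drift -24.5° → track 193.8°, groundspeed 38.6 kt
Leg 4: heading 66.5°; drift -4.3° → track 62.2°, groundspeed 141.7 kt
Leg 5: heading 193.5°; drift -38.1° → track 155.4°, groundspeed 59.2 kt

Leg 1: track=152.4°, groundspeed=61.8 kt
Leg 2: track=349.9°, groundspeed=94.7 kt
Leg 3: track=193.8°, groundspeed=38.6 kt
Leg 4: track=62.2°, groundspeed=141.7 kt
Leg 5: track=155.4°, groundspeed=59.2 kt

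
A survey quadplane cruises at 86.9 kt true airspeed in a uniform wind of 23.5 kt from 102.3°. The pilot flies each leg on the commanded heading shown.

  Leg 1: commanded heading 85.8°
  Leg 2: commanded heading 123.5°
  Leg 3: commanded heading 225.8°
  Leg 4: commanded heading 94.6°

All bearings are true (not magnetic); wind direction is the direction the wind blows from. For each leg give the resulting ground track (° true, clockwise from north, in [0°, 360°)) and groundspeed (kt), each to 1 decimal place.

Leg 1: track=79.9°, groundspeed=64.7 kt
Leg 2: track=130.9°, groundspeed=65.5 kt
Leg 3: track=236.9°, groundspeed=101.8 kt
Leg 4: track=91.8°, groundspeed=63.7 kt

Leg 1: heading 85.8°; drift -5.9° → track 79.9°, groundspeed 64.7 kt
Leg 2: heading 123.5°; drift +7.4° → track 130.9°, groundspeed 65.5 kt
Leg 3: heading 225.8°; drift +11.1° → track 236.9°, groundspeed 101.8 kt
Leg 4: heading 94.6°; drift -2.8° → track 91.8°, groundspeed 63.7 kt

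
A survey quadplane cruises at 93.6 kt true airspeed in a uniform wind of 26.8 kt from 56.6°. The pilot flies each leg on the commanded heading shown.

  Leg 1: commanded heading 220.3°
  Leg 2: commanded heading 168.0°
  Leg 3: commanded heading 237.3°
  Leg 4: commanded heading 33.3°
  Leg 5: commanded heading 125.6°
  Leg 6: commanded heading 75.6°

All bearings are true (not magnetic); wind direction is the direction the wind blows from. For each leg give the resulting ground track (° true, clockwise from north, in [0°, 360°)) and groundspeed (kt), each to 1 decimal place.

Leg 1: track=223.9°, groundspeed=119.6 kt
Leg 2: track=181.6°, groundspeed=106.3 kt
Leg 3: track=237.1°, groundspeed=120.4 kt
Leg 4: track=24.6°, groundspeed=69.8 kt
Leg 5: track=142.2°, groundspeed=87.6 kt
Leg 6: track=82.9°, groundspeed=68.8 kt

Leg 1: heading 220.3°; drift +3.6° → track 223.9°, groundspeed 119.6 kt
Leg 2: heading 168.0°; drift +13.6° → track 181.6°, groundspeed 106.3 kt
Leg 3: heading 237.3°; drift -0.2° → track 237.1°, groundspeed 120.4 kt
Leg 4: heading 33.3°; drift -8.7° → track 24.6°, groundspeed 69.8 kt
Leg 5: heading 125.6°; drift +16.6° → track 142.2°, groundspeed 87.6 kt
Leg 6: heading 75.6°; drift +7.3° → track 82.9°, groundspeed 68.8 kt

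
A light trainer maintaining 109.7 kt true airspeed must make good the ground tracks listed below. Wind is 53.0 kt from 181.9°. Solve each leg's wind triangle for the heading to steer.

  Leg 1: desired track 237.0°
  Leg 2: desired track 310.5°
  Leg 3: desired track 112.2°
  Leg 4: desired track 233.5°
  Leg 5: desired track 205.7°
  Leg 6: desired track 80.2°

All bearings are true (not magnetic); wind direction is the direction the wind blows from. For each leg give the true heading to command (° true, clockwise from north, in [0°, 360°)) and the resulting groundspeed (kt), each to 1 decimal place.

Leg 1: desired track 237.0°; wind correction -23.3° → command heading 213.7°, groundspeed 70.4 kt
Leg 2: desired track 310.5°; wind correction -22.2° → command heading 288.3°, groundspeed 134.6 kt
Leg 3: desired track 112.2°; wind correction +26.9° → command heading 139.1°, groundspeed 79.4 kt
Leg 4: desired track 233.5°; wind correction -22.2° → command heading 211.3°, groundspeed 68.6 kt
Leg 5: desired track 205.7°; wind correction -11.2° → command heading 194.5°, groundspeed 59.1 kt
Leg 6: desired track 80.2°; wind correction +28.2° → command heading 108.4°, groundspeed 107.4 kt

Leg 1: heading=213.7°, groundspeed=70.4 kt
Leg 2: heading=288.3°, groundspeed=134.6 kt
Leg 3: heading=139.1°, groundspeed=79.4 kt
Leg 4: heading=211.3°, groundspeed=68.6 kt
Leg 5: heading=194.5°, groundspeed=59.1 kt
Leg 6: heading=108.4°, groundspeed=107.4 kt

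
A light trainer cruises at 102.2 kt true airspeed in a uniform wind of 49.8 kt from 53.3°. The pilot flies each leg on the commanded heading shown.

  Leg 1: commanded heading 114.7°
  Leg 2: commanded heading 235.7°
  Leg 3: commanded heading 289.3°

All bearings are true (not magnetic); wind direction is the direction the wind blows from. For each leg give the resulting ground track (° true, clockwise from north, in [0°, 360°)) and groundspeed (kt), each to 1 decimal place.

Leg 1: track=143.9°, groundspeed=89.7 kt
Leg 2: track=234.9°, groundspeed=152.0 kt
Leg 3: track=271.7°, groundspeed=136.4 kt

Leg 1: heading 114.7°; drift +29.2° → track 143.9°, groundspeed 89.7 kt
Leg 2: heading 235.7°; drift -0.8° → track 234.9°, groundspeed 152.0 kt
Leg 3: heading 289.3°; drift -17.6° → track 271.7°, groundspeed 136.4 kt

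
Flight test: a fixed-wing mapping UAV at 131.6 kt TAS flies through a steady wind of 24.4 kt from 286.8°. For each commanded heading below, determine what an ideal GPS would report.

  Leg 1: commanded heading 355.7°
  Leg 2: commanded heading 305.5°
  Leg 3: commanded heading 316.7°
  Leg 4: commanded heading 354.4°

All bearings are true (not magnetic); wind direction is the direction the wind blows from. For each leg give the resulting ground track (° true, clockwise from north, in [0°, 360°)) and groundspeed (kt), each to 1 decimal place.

Leg 1: heading 355.7°; drift +10.5° → track 6.2°, groundspeed 124.9 kt
Leg 2: heading 305.5°; drift +4.1° → track 309.6°, groundspeed 108.8 kt
Leg 3: heading 316.7°; drift +6.3° → track 323.0°, groundspeed 111.1 kt
Leg 4: heading 354.4°; drift +10.5° → track 4.9°, groundspeed 124.4 kt

Leg 1: track=6.2°, groundspeed=124.9 kt
Leg 2: track=309.6°, groundspeed=108.8 kt
Leg 3: track=323.0°, groundspeed=111.1 kt
Leg 4: track=4.9°, groundspeed=124.4 kt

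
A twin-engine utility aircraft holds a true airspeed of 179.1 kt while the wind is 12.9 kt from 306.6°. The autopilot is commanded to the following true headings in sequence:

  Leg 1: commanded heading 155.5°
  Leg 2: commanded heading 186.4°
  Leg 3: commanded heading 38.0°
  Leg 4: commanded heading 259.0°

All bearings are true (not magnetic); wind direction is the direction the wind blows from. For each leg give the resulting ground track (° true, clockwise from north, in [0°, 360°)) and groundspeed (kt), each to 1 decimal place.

Leg 1: track=153.6°, groundspeed=190.5 kt
Leg 2: track=183.0°, groundspeed=185.9 kt
Leg 3: track=42.1°, groundspeed=179.9 kt
Leg 4: track=255.8°, groundspeed=170.7 kt

Leg 1: heading 155.5°; drift -1.9° → track 153.6°, groundspeed 190.5 kt
Leg 2: heading 186.4°; drift -3.4° → track 183.0°, groundspeed 185.9 kt
Leg 3: heading 38.0°; drift +4.1° → track 42.1°, groundspeed 179.9 kt
Leg 4: heading 259.0°; drift -3.2° → track 255.8°, groundspeed 170.7 kt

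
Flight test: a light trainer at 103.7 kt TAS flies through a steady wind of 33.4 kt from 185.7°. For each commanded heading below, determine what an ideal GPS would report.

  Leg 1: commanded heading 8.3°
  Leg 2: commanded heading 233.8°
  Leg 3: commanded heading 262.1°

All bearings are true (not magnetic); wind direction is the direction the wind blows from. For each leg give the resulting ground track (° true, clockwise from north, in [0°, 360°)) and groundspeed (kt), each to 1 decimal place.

Leg 1: track=7.7°, groundspeed=137.1 kt
Leg 2: track=250.8°, groundspeed=85.1 kt
Leg 3: track=280.8°, groundspeed=101.2 kt

Leg 1: heading 8.3°; drift -0.6° → track 7.7°, groundspeed 137.1 kt
Leg 2: heading 233.8°; drift +17.0° → track 250.8°, groundspeed 85.1 kt
Leg 3: heading 262.1°; drift +18.7° → track 280.8°, groundspeed 101.2 kt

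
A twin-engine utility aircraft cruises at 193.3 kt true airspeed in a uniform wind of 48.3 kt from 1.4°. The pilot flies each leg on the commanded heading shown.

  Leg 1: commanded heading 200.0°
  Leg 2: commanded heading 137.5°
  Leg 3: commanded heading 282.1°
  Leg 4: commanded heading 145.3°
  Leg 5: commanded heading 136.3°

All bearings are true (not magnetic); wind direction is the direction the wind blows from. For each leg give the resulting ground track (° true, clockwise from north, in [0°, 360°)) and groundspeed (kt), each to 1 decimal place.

Leg 1: heading 200.0°; drift -3.7° → track 196.3°, groundspeed 239.6 kt
Leg 2: heading 137.5°; drift +8.4° → track 145.9°, groundspeed 230.5 kt
Leg 3: heading 282.1°; drift -14.4° → track 267.7°, groundspeed 190.3 kt
Leg 4: heading 145.3°; drift +7.0° → track 152.3°, groundspeed 234.1 kt
Leg 5: heading 136.3°; drift +8.6° → track 144.9°, groundspeed 230.0 kt

Leg 1: track=196.3°, groundspeed=239.6 kt
Leg 2: track=145.9°, groundspeed=230.5 kt
Leg 3: track=267.7°, groundspeed=190.3 kt
Leg 4: track=152.3°, groundspeed=234.1 kt
Leg 5: track=144.9°, groundspeed=230.0 kt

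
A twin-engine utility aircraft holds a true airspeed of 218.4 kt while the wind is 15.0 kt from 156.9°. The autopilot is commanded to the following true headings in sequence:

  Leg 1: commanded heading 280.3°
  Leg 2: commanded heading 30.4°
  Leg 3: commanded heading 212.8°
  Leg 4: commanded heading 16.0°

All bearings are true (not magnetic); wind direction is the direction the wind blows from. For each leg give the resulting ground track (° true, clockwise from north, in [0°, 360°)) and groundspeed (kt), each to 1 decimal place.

Leg 1: track=283.5°, groundspeed=227.0 kt
Leg 2: track=27.4°, groundspeed=227.6 kt
Leg 3: track=216.2°, groundspeed=210.4 kt
Leg 4: track=13.6°, groundspeed=230.2 kt

Leg 1: heading 280.3°; drift +3.2° → track 283.5°, groundspeed 227.0 kt
Leg 2: heading 30.4°; drift -3.0° → track 27.4°, groundspeed 227.6 kt
Leg 3: heading 212.8°; drift +3.4° → track 216.2°, groundspeed 210.4 kt
Leg 4: heading 16.0°; drift -2.4° → track 13.6°, groundspeed 230.2 kt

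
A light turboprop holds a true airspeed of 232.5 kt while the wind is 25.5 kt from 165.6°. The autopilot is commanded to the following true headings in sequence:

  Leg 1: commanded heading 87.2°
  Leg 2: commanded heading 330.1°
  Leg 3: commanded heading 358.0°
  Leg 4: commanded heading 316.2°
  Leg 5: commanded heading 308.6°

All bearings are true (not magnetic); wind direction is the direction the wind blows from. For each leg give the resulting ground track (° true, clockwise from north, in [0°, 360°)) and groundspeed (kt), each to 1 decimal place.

Leg 1: track=80.9°, groundspeed=228.7 kt
Leg 2: track=331.6°, groundspeed=257.2 kt
Leg 3: track=356.8°, groundspeed=257.5 kt
Leg 4: track=319.0°, groundspeed=255.0 kt
Leg 5: track=312.1°, groundspeed=253.3 kt

Leg 1: heading 87.2°; drift -6.3° → track 80.9°, groundspeed 228.7 kt
Leg 2: heading 330.1°; drift +1.5° → track 331.6°, groundspeed 257.2 kt
Leg 3: heading 358.0°; drift -1.2° → track 356.8°, groundspeed 257.5 kt
Leg 4: heading 316.2°; drift +2.8° → track 319.0°, groundspeed 255.0 kt
Leg 5: heading 308.6°; drift +3.5° → track 312.1°, groundspeed 253.3 kt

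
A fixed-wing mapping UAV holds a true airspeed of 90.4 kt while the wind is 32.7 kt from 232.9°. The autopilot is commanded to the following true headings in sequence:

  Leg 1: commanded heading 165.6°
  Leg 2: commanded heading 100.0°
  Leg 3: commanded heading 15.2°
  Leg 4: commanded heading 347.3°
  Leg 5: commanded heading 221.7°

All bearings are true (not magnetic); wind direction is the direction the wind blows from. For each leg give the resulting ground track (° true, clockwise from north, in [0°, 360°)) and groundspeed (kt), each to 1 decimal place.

Leg 1: heading 165.6°; drift -21.2° → track 144.4°, groundspeed 83.4 kt
Leg 2: heading 100.0°; drift -12.0° → track 88.0°, groundspeed 115.2 kt
Leg 3: heading 15.2°; drift +9.8° → track 25.0°, groundspeed 118.0 kt
Leg 4: heading 347.3°; drift +16.0° → track 3.3°, groundspeed 108.1 kt
Leg 5: heading 221.7°; drift -6.2° → track 215.5°, groundspeed 58.7 kt

Leg 1: track=144.4°, groundspeed=83.4 kt
Leg 2: track=88.0°, groundspeed=115.2 kt
Leg 3: track=25.0°, groundspeed=118.0 kt
Leg 4: track=3.3°, groundspeed=108.1 kt
Leg 5: track=215.5°, groundspeed=58.7 kt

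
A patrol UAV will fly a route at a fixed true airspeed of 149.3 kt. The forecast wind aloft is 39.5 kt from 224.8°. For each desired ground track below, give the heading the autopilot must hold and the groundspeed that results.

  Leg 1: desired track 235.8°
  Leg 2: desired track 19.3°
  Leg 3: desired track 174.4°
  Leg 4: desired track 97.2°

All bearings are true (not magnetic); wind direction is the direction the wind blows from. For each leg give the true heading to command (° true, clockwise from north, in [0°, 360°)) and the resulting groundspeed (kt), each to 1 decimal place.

Leg 1: heading=232.9°, groundspeed=110.3 kt
Leg 2: heading=12.8°, groundspeed=184.0 kt
Leg 3: heading=186.2°, groundspeed=121.0 kt
Leg 4: heading=109.3°, groundspeed=170.1 kt

Leg 1: desired track 235.8°; wind correction -2.9° → command heading 232.9°, groundspeed 110.3 kt
Leg 2: desired track 19.3°; wind correction -6.5° → command heading 12.8°, groundspeed 184.0 kt
Leg 3: desired track 174.4°; wind correction +11.8° → command heading 186.2°, groundspeed 121.0 kt
Leg 4: desired track 97.2°; wind correction +12.1° → command heading 109.3°, groundspeed 170.1 kt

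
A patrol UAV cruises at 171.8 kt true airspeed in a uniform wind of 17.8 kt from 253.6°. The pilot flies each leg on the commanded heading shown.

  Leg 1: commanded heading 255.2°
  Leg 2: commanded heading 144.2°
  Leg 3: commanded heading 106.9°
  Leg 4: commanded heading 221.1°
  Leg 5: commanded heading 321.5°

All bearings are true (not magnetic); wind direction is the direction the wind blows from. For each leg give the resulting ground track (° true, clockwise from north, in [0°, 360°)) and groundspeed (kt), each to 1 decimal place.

Leg 1: heading 255.2°; drift +0.2° → track 255.4°, groundspeed 154.0 kt
Leg 2: heading 144.2°; drift -5.4° → track 138.8°, groundspeed 178.5 kt
Leg 3: heading 106.9°; drift -3.0° → track 103.9°, groundspeed 186.9 kt
Leg 4: heading 221.1°; drift -3.5° → track 217.6°, groundspeed 157.1 kt
Leg 5: heading 321.5°; drift +5.7° → track 327.2°, groundspeed 165.9 kt

Leg 1: track=255.4°, groundspeed=154.0 kt
Leg 2: track=138.8°, groundspeed=178.5 kt
Leg 3: track=103.9°, groundspeed=186.9 kt
Leg 4: track=217.6°, groundspeed=157.1 kt
Leg 5: track=327.2°, groundspeed=165.9 kt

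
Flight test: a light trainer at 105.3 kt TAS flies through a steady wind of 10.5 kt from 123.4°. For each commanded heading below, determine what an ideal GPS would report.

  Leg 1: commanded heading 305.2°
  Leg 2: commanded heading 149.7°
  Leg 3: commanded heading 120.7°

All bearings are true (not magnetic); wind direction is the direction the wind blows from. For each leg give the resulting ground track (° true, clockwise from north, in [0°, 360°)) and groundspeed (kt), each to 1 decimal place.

Leg 1: track=305.0°, groundspeed=115.8 kt
Leg 2: track=152.5°, groundspeed=96.0 kt
Leg 3: track=120.4°, groundspeed=94.8 kt

Leg 1: heading 305.2°; drift -0.2° → track 305.0°, groundspeed 115.8 kt
Leg 2: heading 149.7°; drift +2.8° → track 152.5°, groundspeed 96.0 kt
Leg 3: heading 120.7°; drift -0.3° → track 120.4°, groundspeed 94.8 kt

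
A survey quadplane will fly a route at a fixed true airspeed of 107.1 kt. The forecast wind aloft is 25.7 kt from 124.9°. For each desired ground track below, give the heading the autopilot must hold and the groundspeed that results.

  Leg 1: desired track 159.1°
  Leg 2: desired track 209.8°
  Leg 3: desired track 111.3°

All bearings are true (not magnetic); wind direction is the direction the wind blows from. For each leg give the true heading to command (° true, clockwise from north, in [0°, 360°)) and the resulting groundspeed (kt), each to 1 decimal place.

Leg 1: desired track 159.1°; wind correction -7.8° → command heading 151.3°, groundspeed 84.9 kt
Leg 2: desired track 209.8°; wind correction -13.8° → command heading 196.0°, groundspeed 101.7 kt
Leg 3: desired track 111.3°; wind correction +3.2° → command heading 114.5°, groundspeed 81.9 kt

Leg 1: heading=151.3°, groundspeed=84.9 kt
Leg 2: heading=196.0°, groundspeed=101.7 kt
Leg 3: heading=114.5°, groundspeed=81.9 kt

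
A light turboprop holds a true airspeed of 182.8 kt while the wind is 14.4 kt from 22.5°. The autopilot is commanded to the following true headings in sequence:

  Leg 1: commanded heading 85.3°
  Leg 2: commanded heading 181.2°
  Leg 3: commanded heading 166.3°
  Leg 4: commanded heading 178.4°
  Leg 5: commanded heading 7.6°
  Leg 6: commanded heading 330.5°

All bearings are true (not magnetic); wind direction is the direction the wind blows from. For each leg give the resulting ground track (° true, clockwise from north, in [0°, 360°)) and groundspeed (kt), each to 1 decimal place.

Leg 1: track=89.5°, groundspeed=176.7 kt
Leg 2: track=182.7°, groundspeed=196.3 kt
Leg 3: track=168.8°, groundspeed=194.6 kt
Leg 4: track=180.1°, groundspeed=196.0 kt
Leg 5: track=6.3°, groundspeed=168.9 kt
Leg 6: track=326.8°, groundspeed=174.3 kt

Leg 1: heading 85.3°; drift +4.2° → track 89.5°, groundspeed 176.7 kt
Leg 2: heading 181.2°; drift +1.5° → track 182.7°, groundspeed 196.3 kt
Leg 3: heading 166.3°; drift +2.5° → track 168.8°, groundspeed 194.6 kt
Leg 4: heading 178.4°; drift +1.7° → track 180.1°, groundspeed 196.0 kt
Leg 5: heading 7.6°; drift -1.3° → track 6.3°, groundspeed 168.9 kt
Leg 6: heading 330.5°; drift -3.7° → track 326.8°, groundspeed 174.3 kt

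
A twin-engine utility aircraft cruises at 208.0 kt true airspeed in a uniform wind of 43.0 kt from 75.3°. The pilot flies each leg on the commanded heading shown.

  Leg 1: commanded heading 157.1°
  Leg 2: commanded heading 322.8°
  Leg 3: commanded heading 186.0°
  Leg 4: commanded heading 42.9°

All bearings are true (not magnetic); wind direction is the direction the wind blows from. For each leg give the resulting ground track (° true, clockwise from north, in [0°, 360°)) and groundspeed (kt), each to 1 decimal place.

Leg 1: heading 157.1°; drift +11.9° → track 169.0°, groundspeed 206.3 kt
Leg 2: heading 322.8°; drift -10.0° → track 312.8°, groundspeed 227.9 kt
Leg 3: heading 186.0°; drift +10.2° → track 196.2°, groundspeed 226.8 kt
Leg 4: heading 42.9°; drift -7.6° → track 35.3°, groundspeed 173.2 kt

Leg 1: track=169.0°, groundspeed=206.3 kt
Leg 2: track=312.8°, groundspeed=227.9 kt
Leg 3: track=196.2°, groundspeed=226.8 kt
Leg 4: track=35.3°, groundspeed=173.2 kt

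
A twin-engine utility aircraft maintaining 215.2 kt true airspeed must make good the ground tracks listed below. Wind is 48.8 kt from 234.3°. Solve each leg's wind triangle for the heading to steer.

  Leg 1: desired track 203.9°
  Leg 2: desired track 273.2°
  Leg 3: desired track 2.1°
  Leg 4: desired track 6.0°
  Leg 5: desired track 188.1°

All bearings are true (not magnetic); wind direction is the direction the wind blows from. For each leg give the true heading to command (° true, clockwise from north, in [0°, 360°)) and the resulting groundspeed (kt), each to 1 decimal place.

Leg 1: desired track 203.9°; wind correction +6.6° → command heading 210.5°, groundspeed 171.7 kt
Leg 2: desired track 273.2°; wind correction -8.2° → command heading 265.0°, groundspeed 175.0 kt
Leg 3: desired track 2.1°; wind correction -10.3° → command heading 351.8°, groundspeed 241.6 kt
Leg 4: desired track 6.0°; wind correction -9.7° → command heading 356.3°, groundspeed 244.6 kt
Leg 5: desired track 188.1°; wind correction +9.4° → command heading 197.5°, groundspeed 178.5 kt

Leg 1: heading=210.5°, groundspeed=171.7 kt
Leg 2: heading=265.0°, groundspeed=175.0 kt
Leg 3: heading=351.8°, groundspeed=241.6 kt
Leg 4: heading=356.3°, groundspeed=244.6 kt
Leg 5: heading=197.5°, groundspeed=178.5 kt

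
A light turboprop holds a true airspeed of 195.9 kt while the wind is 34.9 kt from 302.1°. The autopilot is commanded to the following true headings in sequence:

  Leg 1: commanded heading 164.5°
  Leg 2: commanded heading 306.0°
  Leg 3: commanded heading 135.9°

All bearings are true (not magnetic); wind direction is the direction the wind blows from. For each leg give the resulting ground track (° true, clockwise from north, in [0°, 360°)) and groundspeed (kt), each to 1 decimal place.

Leg 1: heading 164.5°; drift -6.1° → track 158.4°, groundspeed 222.9 kt
Leg 2: heading 306.0°; drift +0.8° → track 306.8°, groundspeed 161.1 kt
Leg 3: heading 135.9°; drift -2.1° → track 133.8°, groundspeed 229.9 kt

Leg 1: track=158.4°, groundspeed=222.9 kt
Leg 2: track=306.8°, groundspeed=161.1 kt
Leg 3: track=133.8°, groundspeed=229.9 kt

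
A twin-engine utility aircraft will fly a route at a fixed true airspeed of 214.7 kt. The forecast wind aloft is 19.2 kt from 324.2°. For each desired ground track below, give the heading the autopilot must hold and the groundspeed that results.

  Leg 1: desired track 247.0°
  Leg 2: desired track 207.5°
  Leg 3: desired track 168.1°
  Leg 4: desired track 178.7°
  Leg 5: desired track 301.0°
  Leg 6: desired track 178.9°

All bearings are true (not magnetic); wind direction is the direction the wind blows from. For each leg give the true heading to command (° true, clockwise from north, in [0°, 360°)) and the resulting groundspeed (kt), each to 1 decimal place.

Leg 1: desired track 247.0°; wind correction +5.0° → command heading 252.0°, groundspeed 209.6 kt
Leg 2: desired track 207.5°; wind correction +4.6° → command heading 212.1°, groundspeed 222.6 kt
Leg 3: desired track 168.1°; wind correction +2.1° → command heading 170.2°, groundspeed 232.1 kt
Leg 4: desired track 178.7°; wind correction +2.9° → command heading 181.6°, groundspeed 230.2 kt
Leg 5: desired track 301.0°; wind correction +2.0° → command heading 303.0°, groundspeed 196.9 kt
Leg 6: desired track 178.9°; wind correction +2.9° → command heading 181.8°, groundspeed 230.2 kt

Leg 1: heading=252.0°, groundspeed=209.6 kt
Leg 2: heading=212.1°, groundspeed=222.6 kt
Leg 3: heading=170.2°, groundspeed=232.1 kt
Leg 4: heading=181.6°, groundspeed=230.2 kt
Leg 5: heading=303.0°, groundspeed=196.9 kt
Leg 6: heading=181.8°, groundspeed=230.2 kt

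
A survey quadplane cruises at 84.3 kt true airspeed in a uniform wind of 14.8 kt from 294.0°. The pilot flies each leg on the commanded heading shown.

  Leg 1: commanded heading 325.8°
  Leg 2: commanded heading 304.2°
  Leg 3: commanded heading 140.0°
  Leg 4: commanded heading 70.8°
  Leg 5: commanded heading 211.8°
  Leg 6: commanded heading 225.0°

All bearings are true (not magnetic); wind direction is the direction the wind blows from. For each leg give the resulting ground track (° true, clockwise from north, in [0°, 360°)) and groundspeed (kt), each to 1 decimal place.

Leg 1: track=332.0°, groundspeed=72.1 kt
Leg 2: track=306.4°, groundspeed=69.8 kt
Leg 3: track=136.2°, groundspeed=97.8 kt
Leg 4: track=76.9°, groundspeed=95.6 kt
Leg 5: track=201.7°, groundspeed=83.6 kt
Leg 6: track=215.1°, groundspeed=80.2 kt

Leg 1: heading 325.8°; drift +6.2° → track 332.0°, groundspeed 72.1 kt
Leg 2: heading 304.2°; drift +2.2° → track 306.4°, groundspeed 69.8 kt
Leg 3: heading 140.0°; drift -3.8° → track 136.2°, groundspeed 97.8 kt
Leg 4: heading 70.8°; drift +6.1° → track 76.9°, groundspeed 95.6 kt
Leg 5: heading 211.8°; drift -10.1° → track 201.7°, groundspeed 83.6 kt
Leg 6: heading 225.0°; drift -9.9° → track 215.1°, groundspeed 80.2 kt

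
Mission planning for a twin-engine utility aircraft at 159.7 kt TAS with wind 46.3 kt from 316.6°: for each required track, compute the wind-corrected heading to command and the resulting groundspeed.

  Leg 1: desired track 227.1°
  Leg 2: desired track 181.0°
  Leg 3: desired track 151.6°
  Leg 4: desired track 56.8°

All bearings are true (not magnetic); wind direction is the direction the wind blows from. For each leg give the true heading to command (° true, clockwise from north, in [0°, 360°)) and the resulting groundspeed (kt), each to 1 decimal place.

Leg 1: heading=244.0°, groundspeed=152.4 kt
Leg 2: heading=192.7°, groundspeed=189.5 kt
Leg 3: heading=155.9°, groundspeed=204.0 kt
Leg 4: heading=40.2°, groundspeed=161.3 kt

Leg 1: desired track 227.1°; wind correction +16.9° → command heading 244.0°, groundspeed 152.4 kt
Leg 2: desired track 181.0°; wind correction +11.7° → command heading 192.7°, groundspeed 189.5 kt
Leg 3: desired track 151.6°; wind correction +4.3° → command heading 155.9°, groundspeed 204.0 kt
Leg 4: desired track 56.8°; wind correction -16.6° → command heading 40.2°, groundspeed 161.3 kt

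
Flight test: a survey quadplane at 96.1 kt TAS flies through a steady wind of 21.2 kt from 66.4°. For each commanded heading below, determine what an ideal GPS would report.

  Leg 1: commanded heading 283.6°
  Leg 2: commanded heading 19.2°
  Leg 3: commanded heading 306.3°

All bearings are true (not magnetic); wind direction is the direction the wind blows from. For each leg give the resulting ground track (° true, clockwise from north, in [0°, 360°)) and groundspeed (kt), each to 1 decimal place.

Leg 1: heading 283.6°; drift -6.5° → track 277.1°, groundspeed 113.7 kt
Leg 2: heading 19.2°; drift -10.8° → track 8.4°, groundspeed 83.2 kt
Leg 3: heading 306.3°; drift -9.8° → track 296.5°, groundspeed 108.3 kt

Leg 1: track=277.1°, groundspeed=113.7 kt
Leg 2: track=8.4°, groundspeed=83.2 kt
Leg 3: track=296.5°, groundspeed=108.3 kt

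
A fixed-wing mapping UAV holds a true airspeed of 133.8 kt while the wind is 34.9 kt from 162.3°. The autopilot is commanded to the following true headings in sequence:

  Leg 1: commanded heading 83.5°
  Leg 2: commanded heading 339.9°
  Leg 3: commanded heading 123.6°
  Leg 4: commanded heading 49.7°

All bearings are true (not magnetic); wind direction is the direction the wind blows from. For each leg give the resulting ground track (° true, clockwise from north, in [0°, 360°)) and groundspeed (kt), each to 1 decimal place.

Leg 1: heading 83.5°; drift -15.1° → track 68.4°, groundspeed 131.6 kt
Leg 2: heading 339.9°; drift +0.5° → track 340.4°, groundspeed 168.7 kt
Leg 3: heading 123.6°; drift -11.6° → track 112.0°, groundspeed 108.8 kt
Leg 4: heading 49.7°; drift -12.3° → track 37.4°, groundspeed 150.7 kt

Leg 1: track=68.4°, groundspeed=131.6 kt
Leg 2: track=340.4°, groundspeed=168.7 kt
Leg 3: track=112.0°, groundspeed=108.8 kt
Leg 4: track=37.4°, groundspeed=150.7 kt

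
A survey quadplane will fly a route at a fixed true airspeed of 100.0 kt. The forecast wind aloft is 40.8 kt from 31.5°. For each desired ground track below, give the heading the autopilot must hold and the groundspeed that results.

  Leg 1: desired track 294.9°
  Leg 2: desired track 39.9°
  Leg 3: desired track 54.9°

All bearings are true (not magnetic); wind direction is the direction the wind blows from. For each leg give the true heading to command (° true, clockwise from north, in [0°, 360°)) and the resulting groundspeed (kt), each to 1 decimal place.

Leg 1: desired track 294.9°; wind correction +23.9° → command heading 318.8°, groundspeed 96.1 kt
Leg 2: desired track 39.9°; wind correction -3.4° → command heading 36.5°, groundspeed 59.5 kt
Leg 3: desired track 54.9°; wind correction -9.3° → command heading 45.6°, groundspeed 61.2 kt

Leg 1: heading=318.8°, groundspeed=96.1 kt
Leg 2: heading=36.5°, groundspeed=59.5 kt
Leg 3: heading=45.6°, groundspeed=61.2 kt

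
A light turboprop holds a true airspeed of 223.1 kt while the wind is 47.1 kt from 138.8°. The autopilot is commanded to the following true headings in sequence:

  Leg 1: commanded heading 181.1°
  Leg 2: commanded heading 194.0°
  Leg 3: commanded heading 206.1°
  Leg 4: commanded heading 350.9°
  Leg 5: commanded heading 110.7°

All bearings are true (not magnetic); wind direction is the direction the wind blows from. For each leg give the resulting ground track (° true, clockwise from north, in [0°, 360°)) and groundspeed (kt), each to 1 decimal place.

Leg 1: track=190.7°, groundspeed=190.9 kt
Leg 2: track=205.2°, groundspeed=200.0 kt
Leg 3: track=218.1°, groundspeed=209.5 kt
Leg 4: track=345.5°, groundspeed=264.2 kt
Leg 5: track=103.7°, groundspeed=182.9 kt

Leg 1: heading 181.1°; drift +9.6° → track 190.7°, groundspeed 190.9 kt
Leg 2: heading 194.0°; drift +11.2° → track 205.2°, groundspeed 200.0 kt
Leg 3: heading 206.1°; drift +12.0° → track 218.1°, groundspeed 209.5 kt
Leg 4: heading 350.9°; drift -5.4° → track 345.5°, groundspeed 264.2 kt
Leg 5: heading 110.7°; drift -7.0° → track 103.7°, groundspeed 182.9 kt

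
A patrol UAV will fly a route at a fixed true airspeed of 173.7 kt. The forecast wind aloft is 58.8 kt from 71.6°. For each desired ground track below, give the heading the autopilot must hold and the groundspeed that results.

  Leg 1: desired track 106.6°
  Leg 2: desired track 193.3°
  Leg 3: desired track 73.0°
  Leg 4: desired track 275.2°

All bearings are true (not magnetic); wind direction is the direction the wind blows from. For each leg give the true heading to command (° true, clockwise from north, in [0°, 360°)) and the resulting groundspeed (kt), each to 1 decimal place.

Leg 1: desired track 106.6°; wind correction -11.2° → command heading 95.4°, groundspeed 122.2 kt
Leg 2: desired track 193.3°; wind correction -16.7° → command heading 176.6°, groundspeed 197.2 kt
Leg 3: desired track 73.0°; wind correction -0.5° → command heading 72.5°, groundspeed 114.9 kt
Leg 4: desired track 275.2°; wind correction +7.8° → command heading 283.0°, groundspeed 226.0 kt

Leg 1: heading=95.4°, groundspeed=122.2 kt
Leg 2: heading=176.6°, groundspeed=197.2 kt
Leg 3: heading=72.5°, groundspeed=114.9 kt
Leg 4: heading=283.0°, groundspeed=226.0 kt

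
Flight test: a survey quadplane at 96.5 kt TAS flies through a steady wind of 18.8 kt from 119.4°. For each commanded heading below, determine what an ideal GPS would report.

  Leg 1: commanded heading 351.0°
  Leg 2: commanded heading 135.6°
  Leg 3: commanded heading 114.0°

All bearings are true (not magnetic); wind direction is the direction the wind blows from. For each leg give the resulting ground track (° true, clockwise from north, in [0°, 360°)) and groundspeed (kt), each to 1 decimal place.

Leg 1: track=343.2°, groundspeed=109.2 kt
Leg 2: track=139.4°, groundspeed=78.6 kt
Leg 3: track=112.7°, groundspeed=77.8 kt

Leg 1: heading 351.0°; drift -7.8° → track 343.2°, groundspeed 109.2 kt
Leg 2: heading 135.6°; drift +3.8° → track 139.4°, groundspeed 78.6 kt
Leg 3: heading 114.0°; drift -1.3° → track 112.7°, groundspeed 77.8 kt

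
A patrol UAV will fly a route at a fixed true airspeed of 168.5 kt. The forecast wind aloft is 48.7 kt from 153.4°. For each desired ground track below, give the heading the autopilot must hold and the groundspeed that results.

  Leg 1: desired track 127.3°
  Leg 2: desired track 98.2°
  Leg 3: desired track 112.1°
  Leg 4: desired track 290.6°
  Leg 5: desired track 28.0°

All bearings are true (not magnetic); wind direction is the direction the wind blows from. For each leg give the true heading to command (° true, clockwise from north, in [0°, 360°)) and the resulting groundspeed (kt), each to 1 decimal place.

Leg 1: desired track 127.3°; wind correction +7.3° → command heading 134.6°, groundspeed 123.4 kt
Leg 2: desired track 98.2°; wind correction +13.7° → command heading 111.9°, groundspeed 135.9 kt
Leg 3: desired track 112.1°; wind correction +11.0° → command heading 123.1°, groundspeed 128.8 kt
Leg 4: desired track 290.6°; wind correction -11.3° → command heading 279.3°, groundspeed 201.0 kt
Leg 5: desired track 28.0°; wind correction +13.6° → command heading 41.6°, groundspeed 192.0 kt

Leg 1: heading=134.6°, groundspeed=123.4 kt
Leg 2: heading=111.9°, groundspeed=135.9 kt
Leg 3: heading=123.1°, groundspeed=128.8 kt
Leg 4: heading=279.3°, groundspeed=201.0 kt
Leg 5: heading=41.6°, groundspeed=192.0 kt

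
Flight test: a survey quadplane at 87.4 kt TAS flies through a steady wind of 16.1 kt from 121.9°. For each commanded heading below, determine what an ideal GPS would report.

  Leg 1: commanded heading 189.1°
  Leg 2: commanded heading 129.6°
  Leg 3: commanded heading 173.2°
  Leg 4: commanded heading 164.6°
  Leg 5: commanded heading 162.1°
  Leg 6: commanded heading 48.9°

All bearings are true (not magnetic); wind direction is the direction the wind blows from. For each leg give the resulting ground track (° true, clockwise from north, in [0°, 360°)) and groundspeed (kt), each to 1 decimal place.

Leg 1: heading 189.1°; drift +10.4° → track 199.5°, groundspeed 82.5 kt
Leg 2: heading 129.6°; drift +1.7° → track 131.3°, groundspeed 71.5 kt
Leg 3: heading 173.2°; drift +9.2° → track 182.4°, groundspeed 78.3 kt
Leg 4: heading 164.6°; drift +8.2° → track 172.8°, groundspeed 76.4 kt
Leg 5: heading 162.1°; drift +7.9° → track 170.0°, groundspeed 75.8 kt
Leg 6: heading 48.9°; drift -10.5° → track 38.4°, groundspeed 84.1 kt

Leg 1: track=199.5°, groundspeed=82.5 kt
Leg 2: track=131.3°, groundspeed=71.5 kt
Leg 3: track=182.4°, groundspeed=78.3 kt
Leg 4: track=172.8°, groundspeed=76.4 kt
Leg 5: track=170.0°, groundspeed=75.8 kt
Leg 6: track=38.4°, groundspeed=84.1 kt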